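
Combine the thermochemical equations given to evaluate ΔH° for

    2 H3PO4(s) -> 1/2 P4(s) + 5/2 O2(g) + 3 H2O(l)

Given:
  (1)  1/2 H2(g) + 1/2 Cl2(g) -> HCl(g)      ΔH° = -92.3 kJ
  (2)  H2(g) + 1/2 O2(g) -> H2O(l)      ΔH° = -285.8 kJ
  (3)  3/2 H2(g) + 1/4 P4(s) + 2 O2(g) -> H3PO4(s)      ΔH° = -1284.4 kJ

ΔH° = 1711.4 kJ

(1): not needed (Cl2(g) appears nowhere else).
(2) × 3 (×3 to match 3 H2O(l) in the target): (3)·(-285.8) = -857.4 kJ
(3) reversed and × 2 (H3PO4(s) must end up as a reactant; scale by 2 for the 2 H3PO4(s)): (-2)·(-1284.4) = +2568.8 kJ
ΔH° = (-857.4) + (+2568.8) = 1711.4 kJ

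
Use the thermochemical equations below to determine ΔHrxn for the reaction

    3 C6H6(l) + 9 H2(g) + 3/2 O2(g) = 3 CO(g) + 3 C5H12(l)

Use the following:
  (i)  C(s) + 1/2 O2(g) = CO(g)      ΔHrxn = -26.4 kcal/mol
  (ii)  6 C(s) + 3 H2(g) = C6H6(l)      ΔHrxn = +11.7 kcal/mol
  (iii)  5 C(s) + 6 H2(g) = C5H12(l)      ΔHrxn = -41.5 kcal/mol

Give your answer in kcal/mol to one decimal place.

ΔHrxn = -238.8 kcal/mol

(i) × 3 (scale by 3 for the 3 CO(g)): (3)·(-26.4) = -79.2 kcal/mol
(ii) reversed and × 3 (reverse to put C6H6(l) on the reactant side; ×3 to match 3 C6H6(l) in the target): (-3)·(+11.7) = -35.1 kcal/mol
(iii) × 3 (×3 to match 3 C5H12(l) in the target): (3)·(-41.5) = -124.5 kcal/mol
ΔHrxn = (3)·(-26.4) + (-3)·(+11.7) + (3)·(-41.5) = -238.8 kcal/mol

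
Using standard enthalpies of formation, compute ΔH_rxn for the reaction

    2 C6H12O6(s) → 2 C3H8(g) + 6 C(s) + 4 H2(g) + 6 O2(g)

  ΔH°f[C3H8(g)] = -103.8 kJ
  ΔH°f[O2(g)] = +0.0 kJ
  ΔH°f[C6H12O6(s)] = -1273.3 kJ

Products: 2·(-103.8) + 6·(+0.0) + 4·(+0.0) + 6·(+0.0) = -207.6
Reactants: 2·(-1273.3) = -2546.6
ΔH_rxn = (-207.6) − (-2546.6) = 2339.0 kJ

ΔH_rxn = 2339.0 kJ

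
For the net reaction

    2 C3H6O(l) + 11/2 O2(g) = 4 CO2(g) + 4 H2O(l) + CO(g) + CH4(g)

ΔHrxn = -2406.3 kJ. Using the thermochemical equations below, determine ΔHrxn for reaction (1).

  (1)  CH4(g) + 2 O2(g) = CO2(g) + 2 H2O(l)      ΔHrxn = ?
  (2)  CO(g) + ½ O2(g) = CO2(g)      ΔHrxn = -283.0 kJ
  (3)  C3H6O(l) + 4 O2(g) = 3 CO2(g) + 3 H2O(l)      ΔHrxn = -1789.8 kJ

(1) reversed (reverse to put CH4(g) on the product side): contributes −x
(2) reversed (reverse to put CO(g) on the product side): +283.0 kJ
(3) × 2 (×2 to match 2 C3H6O(l) in the target): (2)·(-1789.8) = -3579.6 kJ
-2406.3 = (+283.0) + (-3579.6) − x
x = (-2406.3 − (-3296.6)) / (-1) = -890.3 kJ

ΔHrxn = -890.3 kJ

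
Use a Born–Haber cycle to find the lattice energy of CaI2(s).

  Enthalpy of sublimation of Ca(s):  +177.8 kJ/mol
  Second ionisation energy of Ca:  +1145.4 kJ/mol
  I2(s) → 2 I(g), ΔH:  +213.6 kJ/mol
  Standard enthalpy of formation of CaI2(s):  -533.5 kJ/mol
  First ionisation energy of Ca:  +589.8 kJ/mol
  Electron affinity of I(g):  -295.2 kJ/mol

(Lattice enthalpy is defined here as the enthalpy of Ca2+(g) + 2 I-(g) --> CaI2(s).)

ΔHf° = 1·ΔHsub + 1·(ΣIE) + 1·D(I2) + 2·EA + U
-533.5 = 1·(+177.8) + 1·(+1735.2) + 1·(+213.6) + 2·(-295.2) + U
U = -533.5 − (+1536.2) = -2069.7 kJ/mol

U = -2069.7 kJ/mol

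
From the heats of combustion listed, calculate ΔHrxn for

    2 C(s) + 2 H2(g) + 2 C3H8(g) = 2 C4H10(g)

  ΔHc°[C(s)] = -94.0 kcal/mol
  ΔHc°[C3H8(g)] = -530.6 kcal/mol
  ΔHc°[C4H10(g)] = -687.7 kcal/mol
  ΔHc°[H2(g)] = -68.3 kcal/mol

ΔHrxn = -10.4 kcal/mol

Using ΔH = Σ nΔHc°(reactants) − Σ nΔHc°(products):
= [2·(-94.0) + 2·(-68.3) + 2·(-530.6)] − [2·(-687.7)]
= -10.4 kcal/mol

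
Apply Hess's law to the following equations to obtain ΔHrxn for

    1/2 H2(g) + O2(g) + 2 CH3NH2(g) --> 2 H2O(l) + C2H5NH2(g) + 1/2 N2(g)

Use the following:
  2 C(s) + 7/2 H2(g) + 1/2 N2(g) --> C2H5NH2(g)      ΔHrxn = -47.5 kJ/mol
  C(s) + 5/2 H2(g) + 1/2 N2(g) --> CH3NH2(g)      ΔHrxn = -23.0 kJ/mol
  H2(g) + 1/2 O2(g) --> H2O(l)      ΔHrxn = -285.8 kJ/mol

ΔHrxn = -573.1 kJ/mol

equation 1 as written: -47.5 kJ/mol
equation 2 reversed and × 2: (-2)·(-23.0) = +46.0 kJ/mol
equation 3 × 2: (2)·(-285.8) = -571.6 kJ/mol
ΔHrxn = (-47.5) + (+46.0) + (-571.6) = -573.1 kJ/mol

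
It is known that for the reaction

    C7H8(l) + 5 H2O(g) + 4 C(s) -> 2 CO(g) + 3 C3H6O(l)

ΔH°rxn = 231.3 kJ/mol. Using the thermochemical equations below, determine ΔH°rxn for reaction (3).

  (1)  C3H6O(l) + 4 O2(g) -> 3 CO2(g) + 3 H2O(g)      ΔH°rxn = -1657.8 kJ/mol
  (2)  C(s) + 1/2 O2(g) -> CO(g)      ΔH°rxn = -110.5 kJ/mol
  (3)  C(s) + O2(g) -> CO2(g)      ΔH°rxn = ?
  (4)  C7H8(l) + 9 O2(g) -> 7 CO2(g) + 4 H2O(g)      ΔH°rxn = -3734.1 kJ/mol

(1) reversed and × 3 (C3H6O(l) must end up as a product; ×3 to match 3 C3H6O(l) in the target): (-3)·(-1657.8) = +4973.4 kJ/mol
(2) × 2 (×2 to match 2 CO(g) in the target): (2)·(-110.5) = -221.0 kJ/mol
(3) × 2: contributes 2·x
(4) as written (C7H8(l) already on the reactant side): -3734.1 kJ/mol
+231.3 = (+4973.4) + (-221.0) + (-3734.1) + 2·x
x = (+231.3 − (+1018.3)) / (2) = -393.5 kJ/mol

ΔH°rxn = -393.5 kJ/mol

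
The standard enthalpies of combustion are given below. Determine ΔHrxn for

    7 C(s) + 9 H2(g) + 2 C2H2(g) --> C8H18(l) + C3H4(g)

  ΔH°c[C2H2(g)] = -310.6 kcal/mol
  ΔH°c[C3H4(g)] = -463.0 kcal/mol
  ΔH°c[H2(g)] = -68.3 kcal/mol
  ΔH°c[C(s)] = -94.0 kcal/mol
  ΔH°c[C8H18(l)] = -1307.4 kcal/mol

Using ΔH = Σ nΔHc°(reactants) − Σ nΔHc°(products):
= [7·(-94.0) + 9·(-68.3) + 2·(-310.6)] − [1·(-1307.4) + 1·(-463.0)]
= -123.5 kcal/mol

ΔHrxn = -123.5 kcal/mol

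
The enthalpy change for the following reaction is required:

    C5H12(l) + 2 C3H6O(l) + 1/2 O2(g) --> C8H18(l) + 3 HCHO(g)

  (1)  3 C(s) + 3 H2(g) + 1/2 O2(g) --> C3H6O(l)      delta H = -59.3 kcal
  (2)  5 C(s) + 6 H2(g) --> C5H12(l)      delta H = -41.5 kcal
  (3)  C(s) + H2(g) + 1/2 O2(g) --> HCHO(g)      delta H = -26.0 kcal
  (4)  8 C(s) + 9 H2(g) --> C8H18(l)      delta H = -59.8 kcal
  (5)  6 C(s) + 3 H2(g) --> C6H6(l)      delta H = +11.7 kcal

(1) reversed and × 2 (reverse to put C3H6O(l) on the reactant side; scale by 2 for the 2 C3H6O(l)): (-2)·(-59.3) = +118.6 kcal
(2) reversed (reverse to put C5H12(l) on the reactant side): +41.5 kcal
(3) × 3 (×3 to match 3 HCHO(g) in the target): (3)·(-26.0) = -78.0 kcal
(4) as written (C8H18(l) already on the product side): -59.8 kcal
(5): not needed (C6H6(l) appears nowhere else).
Combining the equations, delta H = (-2)·(-59.3) + (-1)·(-41.5) + (3)·(-26.0) + (1)·(-59.8) = 22.3 kcal

delta H = 22.3 kcal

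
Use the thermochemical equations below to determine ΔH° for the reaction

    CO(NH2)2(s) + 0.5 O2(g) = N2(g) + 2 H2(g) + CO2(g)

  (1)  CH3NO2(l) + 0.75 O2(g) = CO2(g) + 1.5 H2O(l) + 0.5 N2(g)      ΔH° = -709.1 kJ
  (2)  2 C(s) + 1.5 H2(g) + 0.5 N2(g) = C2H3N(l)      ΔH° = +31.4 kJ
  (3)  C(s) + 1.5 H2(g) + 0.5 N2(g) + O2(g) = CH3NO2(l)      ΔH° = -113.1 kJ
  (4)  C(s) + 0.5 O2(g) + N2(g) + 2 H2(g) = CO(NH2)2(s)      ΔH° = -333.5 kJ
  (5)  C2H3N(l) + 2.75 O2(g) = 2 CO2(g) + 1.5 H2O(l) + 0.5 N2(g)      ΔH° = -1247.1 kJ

ΔH° = -60.0 kJ

(1) reversed: +709.1 kJ
(2) as written: +31.4 kJ
(3) reversed: +113.1 kJ
(4) reversed (CO(NH2)2(s) must end up as a reactant): +333.5 kJ
(5) as written: -1247.1 kJ
Summing the manipulated equations, ΔH° = (+709.1) + (+31.4) + (+113.1) + (+333.5) + (-1247.1) = -60.0 kJ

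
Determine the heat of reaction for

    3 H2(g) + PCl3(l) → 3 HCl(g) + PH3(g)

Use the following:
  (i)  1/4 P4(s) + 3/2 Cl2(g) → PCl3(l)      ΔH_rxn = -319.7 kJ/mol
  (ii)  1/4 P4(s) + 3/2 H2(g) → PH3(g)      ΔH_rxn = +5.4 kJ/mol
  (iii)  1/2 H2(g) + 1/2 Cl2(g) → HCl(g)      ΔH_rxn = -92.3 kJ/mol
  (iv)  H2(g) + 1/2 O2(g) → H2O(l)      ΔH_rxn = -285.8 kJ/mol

ΔH_rxn = 48.2 kJ/mol

(i) reversed: +319.7 kJ/mol
(ii) as written: +5.4 kJ/mol
(iii) × 3: (3)·(-92.3) = -276.9 kJ/mol
(iv): not needed.
ΔH_rxn = (+319.7) + (+5.4) + (-276.9) = 48.2 kJ/mol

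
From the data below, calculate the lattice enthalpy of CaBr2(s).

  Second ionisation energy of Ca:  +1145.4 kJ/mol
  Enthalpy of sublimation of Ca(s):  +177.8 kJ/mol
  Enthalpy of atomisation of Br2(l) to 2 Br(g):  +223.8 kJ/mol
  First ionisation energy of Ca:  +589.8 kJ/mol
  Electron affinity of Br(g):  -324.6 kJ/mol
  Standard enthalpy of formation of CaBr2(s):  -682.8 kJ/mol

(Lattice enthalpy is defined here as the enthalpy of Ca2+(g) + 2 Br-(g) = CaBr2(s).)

ΔHf° = 1·ΔHsub + 1·(ΣIE) + 1·D(Br2) + 2·EA + U
-682.8 = 1·(+177.8) + 1·(+1735.2) + 1·(+223.8) + 2·(-324.6) + U
U = -682.8 − (+1487.6) = -2170.4 kJ/mol

U = -2170.4 kJ/mol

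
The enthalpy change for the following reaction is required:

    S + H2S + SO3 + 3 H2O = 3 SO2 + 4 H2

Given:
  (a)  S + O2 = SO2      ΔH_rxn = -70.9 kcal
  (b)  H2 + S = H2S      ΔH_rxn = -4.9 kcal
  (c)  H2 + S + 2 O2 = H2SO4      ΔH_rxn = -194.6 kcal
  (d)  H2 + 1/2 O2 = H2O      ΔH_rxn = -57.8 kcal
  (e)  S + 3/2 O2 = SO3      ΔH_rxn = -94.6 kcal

ΔH_rxn = 60.2 kcal

(a) × 3: (3)·(-70.9) = -212.7 kcal
(b) reversed: +4.9 kcal
(c): not needed.
(d) reversed and × 3: (-3)·(-57.8) = +173.4 kcal
(e) reversed: +94.6 kcal
Since enthalpy is a state function, ΔH_rxn = (3)·(-70.9) + (-1)·(-4.9) + (-3)·(-57.8) + (-1)·(-94.6) = 60.2 kcal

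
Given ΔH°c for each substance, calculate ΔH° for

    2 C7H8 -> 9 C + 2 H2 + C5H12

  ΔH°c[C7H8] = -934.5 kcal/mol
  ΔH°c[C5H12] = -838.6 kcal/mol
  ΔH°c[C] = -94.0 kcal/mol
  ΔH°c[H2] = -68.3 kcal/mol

With combustion enthalpies, reactants minus products:
= [2·(-934.5)] − [9·(-94.0) + 2·(-68.3) + 1·(-838.6)]
= -47.8 kcal/mol

ΔH° = -47.8 kcal/mol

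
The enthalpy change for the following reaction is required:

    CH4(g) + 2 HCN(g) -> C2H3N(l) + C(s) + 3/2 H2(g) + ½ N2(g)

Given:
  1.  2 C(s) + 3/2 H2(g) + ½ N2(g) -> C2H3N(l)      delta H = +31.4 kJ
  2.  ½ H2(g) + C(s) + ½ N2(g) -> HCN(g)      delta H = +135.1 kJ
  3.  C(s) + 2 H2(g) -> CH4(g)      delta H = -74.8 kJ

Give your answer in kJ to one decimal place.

delta H = -164.0 kJ

eq. 1 as written (C2H3N(l) already on the product side): +31.4 kJ
eq. 2 reversed and × 2 (reverse to put HCN(g) on the reactant side; scale by 2 for the 2 HCN(g)): (-2)·(+135.1) = -270.2 kJ
eq. 3 reversed (CH4(g) must end up as a reactant): +74.8 kJ
Combining the equations, delta H = (+31.4) + (-270.2) + (+74.8) = -164.0 kJ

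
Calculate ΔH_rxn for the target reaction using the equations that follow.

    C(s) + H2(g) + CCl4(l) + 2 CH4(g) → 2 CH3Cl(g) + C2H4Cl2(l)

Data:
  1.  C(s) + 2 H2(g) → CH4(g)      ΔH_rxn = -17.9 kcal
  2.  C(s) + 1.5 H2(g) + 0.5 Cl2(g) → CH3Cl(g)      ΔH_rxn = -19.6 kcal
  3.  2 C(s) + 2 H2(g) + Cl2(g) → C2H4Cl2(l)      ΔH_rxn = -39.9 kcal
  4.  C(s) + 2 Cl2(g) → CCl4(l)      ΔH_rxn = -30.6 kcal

ΔH_rxn = -12.7 kcal

eq. 1 reversed and × 2: (-2)·(-17.9) = +35.8 kcal
eq. 2 × 2: (2)·(-19.6) = -39.2 kcal
eq. 3 as written: -39.9 kcal
eq. 4 reversed: +30.6 kcal
Summing the manipulated equations, ΔH_rxn = (-2)·(-17.9) + (2)·(-19.6) + (1)·(-39.9) + (-1)·(-30.6) = -12.7 kcal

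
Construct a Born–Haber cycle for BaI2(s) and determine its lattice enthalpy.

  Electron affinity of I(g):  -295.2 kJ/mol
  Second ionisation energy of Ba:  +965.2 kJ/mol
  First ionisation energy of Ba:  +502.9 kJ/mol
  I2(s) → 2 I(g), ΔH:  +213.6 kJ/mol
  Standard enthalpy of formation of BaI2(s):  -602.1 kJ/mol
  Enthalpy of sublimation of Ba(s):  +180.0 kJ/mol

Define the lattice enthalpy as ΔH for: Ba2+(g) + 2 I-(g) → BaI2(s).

ΔHf° = 1·ΔHsub + 1·(ΣIE) + 1·D(I2) + 2·EA + U
-602.1 = 1·(+180.0) + 1·(+1468.1) + 1·(+213.6) + 2·(-295.2) + U
U = -602.1 − (+1271.3) = -1873.4 kJ/mol

U = -1873.4 kJ/mol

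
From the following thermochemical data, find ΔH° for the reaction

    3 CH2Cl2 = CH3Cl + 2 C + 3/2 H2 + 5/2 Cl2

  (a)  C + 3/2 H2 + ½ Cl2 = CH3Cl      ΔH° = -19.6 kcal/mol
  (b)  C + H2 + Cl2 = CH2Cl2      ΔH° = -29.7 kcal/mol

ΔH° = 69.5 kcal/mol

(a) as written (CH3Cl already on the product side): -19.6 kcal/mol
(b) reversed and × 3 (reverse to put CH2Cl2 on the reactant side; ×3 to match 3 CH2Cl2 in the target): (-3)·(-29.7) = +89.1 kcal/mol
Summing the manipulated equations, ΔH° = (-19.6) + (+89.1) = 69.5 kcal/mol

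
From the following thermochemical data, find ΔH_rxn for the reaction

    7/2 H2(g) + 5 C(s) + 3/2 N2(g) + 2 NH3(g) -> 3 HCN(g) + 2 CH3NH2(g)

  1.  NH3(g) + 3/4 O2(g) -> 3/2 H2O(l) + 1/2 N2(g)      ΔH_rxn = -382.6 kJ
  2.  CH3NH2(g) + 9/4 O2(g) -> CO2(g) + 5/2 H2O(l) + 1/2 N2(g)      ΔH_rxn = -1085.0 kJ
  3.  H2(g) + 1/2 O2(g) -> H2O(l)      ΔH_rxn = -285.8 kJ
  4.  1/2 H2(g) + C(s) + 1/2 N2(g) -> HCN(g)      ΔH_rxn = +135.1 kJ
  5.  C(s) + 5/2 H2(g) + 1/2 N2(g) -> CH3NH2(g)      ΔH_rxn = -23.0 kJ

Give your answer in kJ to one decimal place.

ΔH_rxn = 451.5 kJ

eq. 1 × 2: (2)·(-382.6) = -765.2 kJ
eq. 2: not needed.
eq. 3 reversed and × 3: (-3)·(-285.8) = +857.4 kJ
eq. 4 × 3: (3)·(+135.1) = +405.3 kJ
eq. 5 × 2: (2)·(-23.0) = -46.0 kJ
Summing the manipulated equations, ΔH_rxn = (2)·(-382.6) + (-3)·(-285.8) + (3)·(+135.1) + (2)·(-23.0) = 451.5 kJ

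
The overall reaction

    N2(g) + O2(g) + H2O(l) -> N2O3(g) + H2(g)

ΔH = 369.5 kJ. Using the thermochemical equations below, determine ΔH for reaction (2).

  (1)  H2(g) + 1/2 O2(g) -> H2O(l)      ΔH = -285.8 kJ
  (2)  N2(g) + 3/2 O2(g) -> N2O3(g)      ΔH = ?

ΔH = 83.7 kJ

(1) reversed: +285.8 kJ
(2) as written: contributes x
+369.5 = (+285.8) + x
x = (+369.5 − (+285.8)) / (1) = 83.7 kJ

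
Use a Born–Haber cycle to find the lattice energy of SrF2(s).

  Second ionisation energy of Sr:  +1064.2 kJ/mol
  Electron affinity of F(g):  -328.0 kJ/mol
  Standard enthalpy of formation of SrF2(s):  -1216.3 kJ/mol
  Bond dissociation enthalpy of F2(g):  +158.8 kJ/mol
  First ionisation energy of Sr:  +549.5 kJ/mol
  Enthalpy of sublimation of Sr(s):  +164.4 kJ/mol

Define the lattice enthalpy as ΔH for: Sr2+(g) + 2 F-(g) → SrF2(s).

U = -2497.2 kJ/mol

ΔHf° = 1·ΔHsub + 1·(ΣIE) + 1·D(F2) + 2·EA + U
-1216.3 = 1·(+164.4) + 1·(+1613.7) + 1·(+158.8) + 2·(-328.0) + U
U = -1216.3 − (+1280.9) = -2497.2 kJ/mol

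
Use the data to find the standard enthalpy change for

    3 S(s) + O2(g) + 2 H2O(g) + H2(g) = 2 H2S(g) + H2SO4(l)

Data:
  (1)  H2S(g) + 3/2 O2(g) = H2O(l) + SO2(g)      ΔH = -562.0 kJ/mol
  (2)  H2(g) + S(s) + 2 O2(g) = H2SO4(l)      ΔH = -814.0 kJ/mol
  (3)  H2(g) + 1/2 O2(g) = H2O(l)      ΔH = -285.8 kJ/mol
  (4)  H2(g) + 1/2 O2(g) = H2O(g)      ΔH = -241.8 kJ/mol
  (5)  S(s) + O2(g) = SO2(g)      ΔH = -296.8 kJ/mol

(1) reversed and × 2: (-2)·(-562.0) = +1124.0 kJ/mol
(2) as written: -814.0 kJ/mol
(3) × 2: (2)·(-285.8) = -571.6 kJ/mol
(4) reversed and × 2: (-2)·(-241.8) = +483.6 kJ/mol
(5) × 2: (2)·(-296.8) = -593.6 kJ/mol
ΔH = (+1124.0) + (-814.0) + (-571.6) + (+483.6) + (-593.6) = -371.6 kJ/mol

ΔH = -371.6 kJ/mol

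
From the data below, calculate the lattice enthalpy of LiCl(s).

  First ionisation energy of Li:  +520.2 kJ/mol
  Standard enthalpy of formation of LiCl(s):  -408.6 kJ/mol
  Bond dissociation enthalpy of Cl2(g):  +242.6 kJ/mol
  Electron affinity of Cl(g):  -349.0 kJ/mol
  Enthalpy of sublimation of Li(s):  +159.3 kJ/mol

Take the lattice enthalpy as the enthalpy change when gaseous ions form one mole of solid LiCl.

ΔHf° = 1·ΔHsub + 1·(ΣIE) + 1/2·D(Cl2) + 1·EA + U
-408.6 = 1·(+159.3) + 1·(+520.2) + 1/2·(+242.6) + 1·(-349.0) + U
U = -408.6 − (+451.8) = -860.4 kJ/mol

U = -860.4 kJ/mol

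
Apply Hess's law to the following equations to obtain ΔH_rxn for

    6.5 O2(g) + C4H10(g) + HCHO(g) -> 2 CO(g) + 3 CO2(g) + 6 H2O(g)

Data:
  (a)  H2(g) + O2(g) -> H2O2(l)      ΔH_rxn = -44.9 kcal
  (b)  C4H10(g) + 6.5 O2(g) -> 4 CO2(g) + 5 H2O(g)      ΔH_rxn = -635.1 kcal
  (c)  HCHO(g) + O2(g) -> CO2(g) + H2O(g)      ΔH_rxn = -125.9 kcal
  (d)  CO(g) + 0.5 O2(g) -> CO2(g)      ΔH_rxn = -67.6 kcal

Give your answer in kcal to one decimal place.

(a): not needed.
(b) as written: -635.1 kcal
(c) as written: -125.9 kcal
(d) reversed and × 2: (-2)·(-67.6) = +135.2 kcal
ΔH_rxn = (-635.1) + (-125.9) + (+135.2) = -625.8 kcal

ΔH_rxn = -625.8 kcal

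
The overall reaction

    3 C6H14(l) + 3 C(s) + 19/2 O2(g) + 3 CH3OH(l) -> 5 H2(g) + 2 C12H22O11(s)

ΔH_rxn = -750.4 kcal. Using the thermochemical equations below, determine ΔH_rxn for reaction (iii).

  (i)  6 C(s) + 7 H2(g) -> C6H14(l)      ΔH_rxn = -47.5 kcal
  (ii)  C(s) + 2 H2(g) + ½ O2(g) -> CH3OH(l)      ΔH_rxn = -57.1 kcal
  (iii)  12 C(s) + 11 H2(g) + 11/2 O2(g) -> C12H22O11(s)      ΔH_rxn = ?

ΔH_rxn = -532.1 kcal

(i) reversed and × 3 (reverse to put C6H14(l) on the reactant side; scale by 3 for the 3 C6H14(l)): (-3)·(-47.5) = +142.5 kcal
(ii) reversed and × 3 (CH3OH(l) must end up as a reactant; scale by 3 for the 3 CH3OH(l)): (-3)·(-57.1) = +171.3 kcal
(iii) × 2 (scale by 2 for the 2 C12H22O11(s)): contributes 2·x
-750.4 = (+142.5) + (+171.3) + 2·x
x = (-750.4 − (+313.8)) / (2) = -532.1 kcal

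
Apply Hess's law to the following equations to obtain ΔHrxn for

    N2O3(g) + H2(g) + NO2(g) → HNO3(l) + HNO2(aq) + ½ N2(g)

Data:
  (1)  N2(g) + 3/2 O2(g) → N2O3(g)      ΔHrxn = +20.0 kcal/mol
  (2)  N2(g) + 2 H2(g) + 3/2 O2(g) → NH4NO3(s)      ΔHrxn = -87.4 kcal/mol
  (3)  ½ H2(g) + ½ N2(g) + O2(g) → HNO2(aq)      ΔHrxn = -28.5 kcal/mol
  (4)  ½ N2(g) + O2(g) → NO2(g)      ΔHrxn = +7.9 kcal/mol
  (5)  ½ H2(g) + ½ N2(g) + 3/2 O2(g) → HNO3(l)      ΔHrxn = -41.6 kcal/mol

(1) reversed: -20.0 kcal/mol
(2): not needed.
(3) as written: -28.5 kcal/mol
(4) reversed: -7.9 kcal/mol
(5) as written: -41.6 kcal/mol
ΔHrxn = (-1)·(+20.0) + (1)·(-28.5) + (-1)·(+7.9) + (1)·(-41.6) = -98.0 kcal/mol

ΔHrxn = -98.0 kcal/mol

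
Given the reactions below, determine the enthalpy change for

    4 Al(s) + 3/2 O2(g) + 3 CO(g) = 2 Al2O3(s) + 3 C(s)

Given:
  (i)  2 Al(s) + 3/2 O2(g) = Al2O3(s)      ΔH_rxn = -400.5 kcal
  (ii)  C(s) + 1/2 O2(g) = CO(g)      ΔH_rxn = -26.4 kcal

ΔH_rxn = -721.8 kcal

(i) × 2 (scale by 2 for the 2 Al2O3(s)): (2)·(-400.5) = -801.0 kcal
(ii) reversed and × 3 (reverse to put CO(g) on the reactant side; scale by 3 for the 3 CO(g)): (-3)·(-26.4) = +79.2 kcal
ΔH_rxn = (2)·(-400.5) + (-3)·(-26.4) = -721.8 kcal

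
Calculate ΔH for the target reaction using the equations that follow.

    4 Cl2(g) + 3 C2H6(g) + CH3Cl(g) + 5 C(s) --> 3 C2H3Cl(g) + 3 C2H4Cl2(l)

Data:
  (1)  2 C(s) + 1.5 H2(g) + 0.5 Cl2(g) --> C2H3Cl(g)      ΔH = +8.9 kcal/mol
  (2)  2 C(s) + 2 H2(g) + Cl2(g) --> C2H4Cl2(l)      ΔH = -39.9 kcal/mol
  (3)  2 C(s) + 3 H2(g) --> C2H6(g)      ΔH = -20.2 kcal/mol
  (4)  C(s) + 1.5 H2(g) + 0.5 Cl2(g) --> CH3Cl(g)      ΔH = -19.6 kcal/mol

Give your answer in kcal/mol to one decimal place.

ΔH = -12.8 kcal/mol

(1) × 3: (3)·(+8.9) = +26.7 kcal/mol
(2) × 3: (3)·(-39.9) = -119.7 kcal/mol
(3) reversed and × 3: (-3)·(-20.2) = +60.6 kcal/mol
(4) reversed: +19.6 kcal/mol
By Hess's law, ΔH = (+26.7) + (-119.7) + (+60.6) + (+19.6) = -12.8 kcal/mol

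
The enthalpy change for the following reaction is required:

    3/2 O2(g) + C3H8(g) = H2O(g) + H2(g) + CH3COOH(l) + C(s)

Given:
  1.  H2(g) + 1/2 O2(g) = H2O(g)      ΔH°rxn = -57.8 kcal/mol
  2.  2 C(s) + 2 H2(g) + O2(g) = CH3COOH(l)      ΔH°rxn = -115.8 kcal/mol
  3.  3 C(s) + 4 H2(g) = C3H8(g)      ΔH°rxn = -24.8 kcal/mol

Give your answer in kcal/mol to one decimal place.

ΔH°rxn = -148.8 kcal/mol

eq. 1 as written (H2O(g) already on the product side): -57.8 kcal/mol
eq. 2 as written (CH3COOH(l) already on the product side): -115.8 kcal/mol
eq. 3 reversed (reverse to put C3H8(g) on the reactant side): +24.8 kcal/mol
ΔH°rxn = (1)·(-57.8) + (1)·(-115.8) + (-1)·(-24.8) = -148.8 kcal/mol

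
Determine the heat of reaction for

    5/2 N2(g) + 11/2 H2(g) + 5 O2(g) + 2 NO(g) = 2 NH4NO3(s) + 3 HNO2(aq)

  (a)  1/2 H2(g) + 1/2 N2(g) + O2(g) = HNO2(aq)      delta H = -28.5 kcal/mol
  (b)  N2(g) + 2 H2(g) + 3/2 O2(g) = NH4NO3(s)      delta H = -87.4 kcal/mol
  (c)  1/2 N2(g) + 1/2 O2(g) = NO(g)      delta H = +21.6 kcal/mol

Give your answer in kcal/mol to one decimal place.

delta H = -303.5 kcal/mol

(a) × 3: (3)·(-28.5) = -85.5 kcal/mol
(b) × 2: (2)·(-87.4) = -174.8 kcal/mol
(c) reversed and × 2: (-2)·(+21.6) = -43.2 kcal/mol
delta H = (3)·(-28.5) + (2)·(-87.4) + (-2)·(+21.6) = -303.5 kcal/mol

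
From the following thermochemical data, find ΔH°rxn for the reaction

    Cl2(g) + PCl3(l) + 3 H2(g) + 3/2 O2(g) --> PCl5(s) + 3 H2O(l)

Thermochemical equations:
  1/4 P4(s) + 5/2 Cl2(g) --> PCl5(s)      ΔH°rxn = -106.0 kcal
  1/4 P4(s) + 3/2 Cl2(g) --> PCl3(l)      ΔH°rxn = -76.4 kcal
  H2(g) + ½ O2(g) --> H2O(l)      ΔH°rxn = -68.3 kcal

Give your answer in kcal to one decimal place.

equation 1 as written: -106.0 kcal
equation 2 reversed: +76.4 kcal
equation 3 × 3: (3)·(-68.3) = -204.9 kcal
ΔH°rxn = (-106.0) + (+76.4) + (-204.9) = -234.5 kcal

ΔH°rxn = -234.5 kcal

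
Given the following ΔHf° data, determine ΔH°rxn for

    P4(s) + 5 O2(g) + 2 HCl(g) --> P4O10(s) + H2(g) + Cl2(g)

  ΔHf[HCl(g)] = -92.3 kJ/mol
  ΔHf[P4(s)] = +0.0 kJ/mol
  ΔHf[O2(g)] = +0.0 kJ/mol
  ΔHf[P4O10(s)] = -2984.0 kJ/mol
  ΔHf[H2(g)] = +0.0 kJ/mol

Products: 1·(-2984.0) + 1·(+0.0) + 1·(+0.0) = -2984.0
Reactants: 1·(+0.0) + 5·(+0.0) + 2·(-92.3) = -184.6
ΔH°rxn = (-2984.0) − (-184.6) = -2799.4 kJ/mol

ΔH°rxn = -2799.4 kJ/mol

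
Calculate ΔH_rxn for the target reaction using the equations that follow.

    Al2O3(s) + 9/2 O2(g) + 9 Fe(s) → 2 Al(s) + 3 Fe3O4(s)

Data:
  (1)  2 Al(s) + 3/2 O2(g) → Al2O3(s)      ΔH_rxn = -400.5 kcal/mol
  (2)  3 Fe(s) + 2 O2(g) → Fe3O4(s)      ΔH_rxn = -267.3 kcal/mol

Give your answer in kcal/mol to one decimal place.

ΔH_rxn = -401.4 kcal/mol

(1) reversed (Al2O3(s) must end up as a reactant): +400.5 kcal/mol
(2) × 3 (×3 to match 3 Fe3O4(s) in the target): (3)·(-267.3) = -801.9 kcal/mol
ΔH_rxn = (+400.5) + (-801.9) = -401.4 kcal/mol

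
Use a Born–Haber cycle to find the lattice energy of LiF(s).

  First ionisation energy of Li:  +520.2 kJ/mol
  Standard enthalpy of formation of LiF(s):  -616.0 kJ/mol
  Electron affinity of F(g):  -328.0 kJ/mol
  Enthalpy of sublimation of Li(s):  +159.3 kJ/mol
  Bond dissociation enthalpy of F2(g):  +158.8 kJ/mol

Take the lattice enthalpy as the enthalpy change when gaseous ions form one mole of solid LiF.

U = -1046.9 kJ/mol

ΔHf° = 1·ΔHsub + 1·(ΣIE) + 1/2·D(F2) + 1·EA + U
-616.0 = 1·(+159.3) + 1·(+520.2) + 1/2·(+158.8) + 1·(-328.0) + U
U = -616.0 − (+430.9) = -1046.9 kJ/mol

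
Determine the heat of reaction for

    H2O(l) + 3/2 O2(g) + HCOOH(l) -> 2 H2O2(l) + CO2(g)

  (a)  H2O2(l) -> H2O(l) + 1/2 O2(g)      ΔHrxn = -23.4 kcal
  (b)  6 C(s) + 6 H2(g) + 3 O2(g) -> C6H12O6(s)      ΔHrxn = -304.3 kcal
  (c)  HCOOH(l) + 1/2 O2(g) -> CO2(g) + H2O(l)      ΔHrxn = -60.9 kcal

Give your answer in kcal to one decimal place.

ΔHrxn = -14.1 kcal

(a) reversed and × 2 (H2O2(l) must end up as a product; scale by 2 for the 2 H2O2(l)): (-2)·(-23.4) = +46.8 kcal
(b): not needed (C6H12O6(s) appears nowhere else).
(c) as written (HCOOH(l) already on the reactant side): -60.9 kcal
Since enthalpy is a state function, ΔHrxn = (-2)·(-23.4) + (1)·(-60.9) = -14.1 kcal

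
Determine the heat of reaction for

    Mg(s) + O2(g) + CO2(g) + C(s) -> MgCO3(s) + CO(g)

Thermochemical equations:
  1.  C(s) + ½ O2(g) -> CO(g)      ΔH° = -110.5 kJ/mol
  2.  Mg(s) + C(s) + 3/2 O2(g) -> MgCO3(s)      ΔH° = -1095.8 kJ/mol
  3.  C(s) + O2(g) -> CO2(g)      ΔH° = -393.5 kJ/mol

eq. 1 as written (CO(g) already on the product side): -110.5 kJ/mol
eq. 2 as written (MgCO3(s) already on the product side): -1095.8 kJ/mol
eq. 3 reversed (reverse to put CO2(g) on the reactant side): +393.5 kJ/mol
Combining the equations, ΔH° = (-110.5) + (-1095.8) + (+393.5) = -812.8 kJ/mol

ΔH° = -812.8 kJ/mol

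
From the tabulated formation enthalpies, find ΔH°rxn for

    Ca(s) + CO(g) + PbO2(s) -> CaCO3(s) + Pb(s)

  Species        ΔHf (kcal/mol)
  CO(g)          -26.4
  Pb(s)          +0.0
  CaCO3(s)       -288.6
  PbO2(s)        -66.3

ΔH°rxn = Σ nΔHf°(products) − Σ nΔHf°(reactants).
Products: 1·(-288.6) + 1·(+0.0) = -288.6
Reactants: 1·(+0.0) + 1·(-26.4) + 1·(-66.3) = -92.7
ΔH°rxn = (-288.6) − (-92.7) = -195.9 kcal/mol

ΔH°rxn = -195.9 kcal/mol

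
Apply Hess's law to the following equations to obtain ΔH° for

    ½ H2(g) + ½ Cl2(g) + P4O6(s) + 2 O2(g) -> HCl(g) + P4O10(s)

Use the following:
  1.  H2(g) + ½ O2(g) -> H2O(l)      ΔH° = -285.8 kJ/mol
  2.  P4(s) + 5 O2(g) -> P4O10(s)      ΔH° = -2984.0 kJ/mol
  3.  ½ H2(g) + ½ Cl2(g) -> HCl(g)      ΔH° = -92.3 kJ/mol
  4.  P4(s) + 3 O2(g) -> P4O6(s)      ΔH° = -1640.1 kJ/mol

ΔH° = -1436.2 kJ/mol

eq. 1: not needed (H2O(l) appears nowhere else).
eq. 2 as written (P4O10(s) already on the product side): -2984.0 kJ/mol
eq. 3 as written (HCl(g) already on the product side): -92.3 kJ/mol
eq. 4 reversed (reverse to put P4O6(s) on the reactant side): +1640.1 kJ/mol
Combining the equations, ΔH° = (1)·(-2984.0) + (1)·(-92.3) + (-1)·(-1640.1) = -1436.2 kJ/mol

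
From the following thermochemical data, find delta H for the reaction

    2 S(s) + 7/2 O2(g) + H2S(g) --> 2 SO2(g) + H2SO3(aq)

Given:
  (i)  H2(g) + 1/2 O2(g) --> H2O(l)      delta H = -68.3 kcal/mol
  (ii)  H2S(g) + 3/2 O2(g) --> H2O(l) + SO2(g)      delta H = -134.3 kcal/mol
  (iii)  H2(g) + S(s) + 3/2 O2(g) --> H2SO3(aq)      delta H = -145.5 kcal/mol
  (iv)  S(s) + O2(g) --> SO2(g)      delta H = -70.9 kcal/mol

delta H = -282.4 kcal/mol

(i) reversed: +68.3 kcal/mol
(ii) as written (H2S(g) already on the reactant side): -134.3 kcal/mol
(iii) as written (H2SO3(aq) already on the product side): -145.5 kcal/mol
(iv) as written: -70.9 kcal/mol
By Hess's law, delta H = (+68.3) + (-134.3) + (-145.5) + (-70.9) = -282.4 kcal/mol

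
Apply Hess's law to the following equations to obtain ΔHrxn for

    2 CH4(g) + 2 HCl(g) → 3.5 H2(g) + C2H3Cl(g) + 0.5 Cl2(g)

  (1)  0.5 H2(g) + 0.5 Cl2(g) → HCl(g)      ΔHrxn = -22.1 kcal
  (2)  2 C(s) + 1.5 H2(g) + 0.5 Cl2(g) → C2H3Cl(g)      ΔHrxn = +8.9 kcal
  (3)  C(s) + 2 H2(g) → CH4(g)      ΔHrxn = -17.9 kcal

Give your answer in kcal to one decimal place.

ΔHrxn = 88.9 kcal

(1) reversed and × 2: (-2)·(-22.1) = +44.2 kcal
(2) as written: +8.9 kcal
(3) reversed and × 2: (-2)·(-17.9) = +35.8 kcal
ΔHrxn = (-2)·(-22.1) + (1)·(+8.9) + (-2)·(-17.9) = 88.9 kcal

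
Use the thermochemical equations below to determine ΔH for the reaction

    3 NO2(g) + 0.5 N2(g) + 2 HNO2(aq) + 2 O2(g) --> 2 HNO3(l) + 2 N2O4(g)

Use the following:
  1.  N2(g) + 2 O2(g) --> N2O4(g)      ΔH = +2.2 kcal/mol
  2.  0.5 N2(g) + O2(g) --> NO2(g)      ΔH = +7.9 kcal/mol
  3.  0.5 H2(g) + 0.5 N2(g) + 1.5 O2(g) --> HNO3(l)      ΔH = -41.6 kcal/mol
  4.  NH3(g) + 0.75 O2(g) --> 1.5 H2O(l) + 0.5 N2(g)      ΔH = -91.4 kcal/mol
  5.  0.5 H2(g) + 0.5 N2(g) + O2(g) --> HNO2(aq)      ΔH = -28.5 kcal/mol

eq. 1 × 2 (scale by 2 for the 2 N2O4(g)): (2)·(+2.2) = +4.4 kcal/mol
eq. 2 reversed and × 3 (NO2(g) must end up as a reactant; scale by 3 for the 3 NO2(g)): (-3)·(+7.9) = -23.7 kcal/mol
eq. 3 × 2 (×2 to match 2 HNO3(l) in the target): (2)·(-41.6) = -83.2 kcal/mol
eq. 4: not needed (NH3(g) appears nowhere else).
eq. 5 reversed and × 2 (reverse to put HNO2(aq) on the reactant side; ×2 to match 2 HNO2(aq) in the target): (-2)·(-28.5) = +57.0 kcal/mol
Summing the manipulated equations, ΔH = (2)·(+2.2) + (-3)·(+7.9) + (2)·(-41.6) + (-2)·(-28.5) = -45.5 kcal/mol

ΔH = -45.5 kcal/mol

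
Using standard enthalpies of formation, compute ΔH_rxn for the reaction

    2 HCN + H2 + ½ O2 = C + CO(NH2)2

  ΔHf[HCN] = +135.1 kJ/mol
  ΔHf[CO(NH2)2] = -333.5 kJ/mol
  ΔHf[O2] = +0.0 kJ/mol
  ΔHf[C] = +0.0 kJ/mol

ΔH_rxn = -603.7 kJ/mol

Products: 1·(+0.0) + 1·(-333.5) = -333.5
Reactants: 2·(+135.1) + 1·(+0.0) + 1/2·(+0.0) = +270.2
ΔH_rxn = (-333.5) − (+270.2) = -603.7 kJ/mol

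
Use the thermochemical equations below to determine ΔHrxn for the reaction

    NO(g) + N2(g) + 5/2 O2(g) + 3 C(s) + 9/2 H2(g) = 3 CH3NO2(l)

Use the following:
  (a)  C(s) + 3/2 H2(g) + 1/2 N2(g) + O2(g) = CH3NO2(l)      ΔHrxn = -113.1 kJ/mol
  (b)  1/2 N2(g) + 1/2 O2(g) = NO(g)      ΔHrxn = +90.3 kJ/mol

ΔHrxn = -429.6 kJ/mol

(a) × 3: (3)·(-113.1) = -339.3 kJ/mol
(b) reversed: -90.3 kJ/mol
By Hess's law, ΔHrxn = (3)·(-113.1) + (-1)·(+90.3) = -429.6 kJ/mol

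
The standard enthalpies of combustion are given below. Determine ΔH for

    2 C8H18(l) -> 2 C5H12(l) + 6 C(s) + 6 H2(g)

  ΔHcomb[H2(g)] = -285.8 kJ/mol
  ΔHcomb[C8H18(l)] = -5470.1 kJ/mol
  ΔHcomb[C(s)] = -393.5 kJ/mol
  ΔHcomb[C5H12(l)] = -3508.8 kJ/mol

ΔH = 153.2 kJ/mol

Using ΔH = Σ nΔHc°(reactants) − Σ nΔHc°(products):
= [2·(-5470.1)] − [2·(-3508.8) + 6·(-393.5) + 6·(-285.8)]
= 153.2 kJ/mol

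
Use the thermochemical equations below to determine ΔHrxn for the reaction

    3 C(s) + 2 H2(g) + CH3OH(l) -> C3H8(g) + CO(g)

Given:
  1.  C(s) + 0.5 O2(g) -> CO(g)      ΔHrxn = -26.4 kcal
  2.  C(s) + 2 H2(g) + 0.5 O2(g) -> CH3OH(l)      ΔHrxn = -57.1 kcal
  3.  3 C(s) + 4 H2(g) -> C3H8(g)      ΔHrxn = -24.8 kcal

eq. 1 as written: -26.4 kcal
eq. 2 reversed: +57.1 kcal
eq. 3 as written: -24.8 kcal
ΔHrxn = (-26.4) + (+57.1) + (-24.8) = 5.9 kcal

ΔHrxn = 5.9 kcal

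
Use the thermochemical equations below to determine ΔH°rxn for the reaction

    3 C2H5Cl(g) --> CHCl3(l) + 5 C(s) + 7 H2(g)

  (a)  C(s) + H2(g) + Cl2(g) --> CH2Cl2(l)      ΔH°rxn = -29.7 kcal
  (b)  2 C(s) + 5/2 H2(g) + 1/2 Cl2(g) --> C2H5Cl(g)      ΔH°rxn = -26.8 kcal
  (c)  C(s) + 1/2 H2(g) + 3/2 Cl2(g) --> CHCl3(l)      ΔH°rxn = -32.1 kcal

(a): not needed (CH2Cl2(l) appears nowhere else).
(b) reversed and × 3 (C2H5Cl(g) must end up as a reactant; scale by 3 for the 3 C2H5Cl(g)): (-3)·(-26.8) = +80.4 kcal
(c) as written (CHCl3(l) already on the product side): -32.1 kcal
Summing the manipulated equations, ΔH°rxn = (+80.4) + (-32.1) = 48.3 kcal

ΔH°rxn = 48.3 kcal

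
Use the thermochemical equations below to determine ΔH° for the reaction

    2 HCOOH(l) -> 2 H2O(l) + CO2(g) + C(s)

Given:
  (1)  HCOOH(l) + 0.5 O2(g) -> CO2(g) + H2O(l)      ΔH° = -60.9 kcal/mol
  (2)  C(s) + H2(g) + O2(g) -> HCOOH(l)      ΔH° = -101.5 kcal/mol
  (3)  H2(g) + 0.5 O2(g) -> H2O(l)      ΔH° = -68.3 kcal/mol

ΔH° = -27.7 kcal/mol

(1) as written: -60.9 kcal/mol
(2) reversed: +101.5 kcal/mol
(3) as written: -68.3 kcal/mol
Summing the manipulated equations, ΔH° = (-60.9) + (+101.5) + (-68.3) = -27.7 kcal/mol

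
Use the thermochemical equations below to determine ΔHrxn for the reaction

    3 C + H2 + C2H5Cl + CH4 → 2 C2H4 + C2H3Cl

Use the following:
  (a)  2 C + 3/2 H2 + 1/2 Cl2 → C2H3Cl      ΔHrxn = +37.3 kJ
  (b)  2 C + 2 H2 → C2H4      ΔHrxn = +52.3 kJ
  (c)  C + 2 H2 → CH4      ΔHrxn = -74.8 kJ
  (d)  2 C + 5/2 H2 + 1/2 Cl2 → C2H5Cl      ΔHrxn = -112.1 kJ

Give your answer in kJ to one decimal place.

(a) as written: +37.3 kJ
(b) × 2: (2)·(+52.3) = +104.6 kJ
(c) reversed: +74.8 kJ
(d) reversed: +112.1 kJ
ΔHrxn = (+37.3) + (+104.6) + (+74.8) + (+112.1) = 328.8 kJ

ΔHrxn = 328.8 kJ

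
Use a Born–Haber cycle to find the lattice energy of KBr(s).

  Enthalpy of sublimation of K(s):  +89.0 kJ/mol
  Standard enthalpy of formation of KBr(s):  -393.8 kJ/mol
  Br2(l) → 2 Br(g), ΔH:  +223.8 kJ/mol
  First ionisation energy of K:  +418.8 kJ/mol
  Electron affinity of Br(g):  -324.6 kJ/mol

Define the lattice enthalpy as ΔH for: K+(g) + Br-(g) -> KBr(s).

ΔHf° = 1·ΔHsub + 1·(ΣIE) + 1/2·D(Br2) + 1·EA + U
-393.8 = 1·(+89.0) + 1·(+418.8) + 1/2·(+223.8) + 1·(-324.6) + U
U = -393.8 − (+295.1) = -688.9 kJ/mol

U = -688.9 kJ/mol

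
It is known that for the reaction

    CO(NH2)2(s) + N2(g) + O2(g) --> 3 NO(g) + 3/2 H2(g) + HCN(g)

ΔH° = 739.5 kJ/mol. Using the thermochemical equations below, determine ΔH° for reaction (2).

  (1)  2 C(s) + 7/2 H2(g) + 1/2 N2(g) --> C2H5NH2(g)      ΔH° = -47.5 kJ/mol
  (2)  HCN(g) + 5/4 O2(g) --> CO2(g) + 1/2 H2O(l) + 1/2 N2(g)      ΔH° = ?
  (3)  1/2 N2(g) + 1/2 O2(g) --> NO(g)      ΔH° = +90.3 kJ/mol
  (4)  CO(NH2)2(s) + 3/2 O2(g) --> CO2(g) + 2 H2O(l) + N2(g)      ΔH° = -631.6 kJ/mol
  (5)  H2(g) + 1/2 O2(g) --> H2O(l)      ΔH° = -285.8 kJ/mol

(1): not needed (C(s) appears nowhere else).
(2) reversed (reverse to put HCN(g) on the product side): contributes −x
(3) × 3 (scale by 3 for the 3 NO(g)): (3)·(+90.3) = +270.9 kJ/mol
(4) as written (CO(NH2)2(s) already on the reactant side): -631.6 kJ/mol
(5) reversed and × 3/2: (-3/2)·(-285.8) = +428.7 kJ/mol
+739.5 = (+270.9) + (-631.6) + (+428.7) − x
x = (+739.5 − (+68.0)) / (-1) = -671.5 kJ/mol

ΔH° = -671.5 kJ/mol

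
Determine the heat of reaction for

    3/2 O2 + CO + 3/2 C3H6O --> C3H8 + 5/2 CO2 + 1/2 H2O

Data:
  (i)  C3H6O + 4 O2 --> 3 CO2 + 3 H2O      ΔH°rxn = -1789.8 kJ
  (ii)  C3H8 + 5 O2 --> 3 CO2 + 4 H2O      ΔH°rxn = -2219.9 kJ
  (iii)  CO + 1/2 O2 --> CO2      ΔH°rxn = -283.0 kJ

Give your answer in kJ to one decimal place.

ΔH°rxn = -747.8 kJ

(i) × 3/2: (3/2)·(-1789.8) = -2684.7 kJ
(ii) reversed: +2219.9 kJ
(iii) as written: -283.0 kJ
Since enthalpy is a state function, ΔH°rxn = (-2684.7) + (+2219.9) + (-283.0) = -747.8 kJ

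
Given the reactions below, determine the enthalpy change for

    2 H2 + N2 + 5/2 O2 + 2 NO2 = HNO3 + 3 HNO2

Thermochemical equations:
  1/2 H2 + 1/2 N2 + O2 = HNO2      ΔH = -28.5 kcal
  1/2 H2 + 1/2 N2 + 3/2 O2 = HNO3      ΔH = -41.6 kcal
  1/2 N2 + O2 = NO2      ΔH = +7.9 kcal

ΔH = -142.9 kcal

equation 1 × 3 (scale by 3 for the 3 HNO2): (3)·(-28.5) = -85.5 kcal
equation 2 as written (HNO3 already on the product side): -41.6 kcal
equation 3 reversed and × 2 (reverse to put NO2 on the reactant side; scale by 2 for the 2 NO2): (-2)·(+7.9) = -15.8 kcal
ΔH = (3)·(-28.5) + (1)·(-41.6) + (-2)·(+7.9) = -142.9 kcal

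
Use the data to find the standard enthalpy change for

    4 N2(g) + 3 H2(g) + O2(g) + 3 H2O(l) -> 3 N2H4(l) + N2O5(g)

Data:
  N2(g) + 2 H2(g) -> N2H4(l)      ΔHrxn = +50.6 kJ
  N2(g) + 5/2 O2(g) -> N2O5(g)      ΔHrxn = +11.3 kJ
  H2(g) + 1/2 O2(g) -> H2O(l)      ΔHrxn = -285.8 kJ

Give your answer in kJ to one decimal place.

equation 1 × 3 (scale by 3 for the 3 N2H4(l)): (3)·(+50.6) = +151.8 kJ
equation 2 as written (N2O5(g) already on the product side): +11.3 kJ
equation 3 reversed and × 3 (reverse to put H2O(l) on the reactant side; scale by 3 for the 3 H2O(l)): (-3)·(-285.8) = +857.4 kJ
Summing the manipulated equations, ΔHrxn = (+151.8) + (+11.3) + (+857.4) = 1020.5 kJ

ΔHrxn = 1020.5 kJ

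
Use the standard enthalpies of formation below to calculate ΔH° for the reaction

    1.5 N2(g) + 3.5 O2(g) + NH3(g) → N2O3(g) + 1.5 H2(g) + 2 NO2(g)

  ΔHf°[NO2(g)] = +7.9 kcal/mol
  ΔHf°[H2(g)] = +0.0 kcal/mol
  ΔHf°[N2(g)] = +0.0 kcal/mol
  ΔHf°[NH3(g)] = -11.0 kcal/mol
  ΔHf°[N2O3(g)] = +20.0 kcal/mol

ΔH° = 46.8 kcal/mol

Products: 1·(+20.0) + 3/2·(+0.0) + 2·(+7.9) = +35.8
Reactants: 3/2·(+0.0) + 7/2·(+0.0) + 1·(-11.0) = -11.0
ΔH° = (+35.8) − (-11.0) = 46.8 kcal/mol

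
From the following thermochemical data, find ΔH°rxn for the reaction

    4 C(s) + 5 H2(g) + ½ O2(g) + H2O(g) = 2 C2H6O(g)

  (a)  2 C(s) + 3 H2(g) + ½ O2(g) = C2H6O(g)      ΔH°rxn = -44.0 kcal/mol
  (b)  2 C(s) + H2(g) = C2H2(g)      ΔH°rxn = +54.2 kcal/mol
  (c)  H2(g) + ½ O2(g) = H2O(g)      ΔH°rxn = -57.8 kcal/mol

ΔH°rxn = -30.2 kcal/mol

(a) × 2 (×2 to match 2 C2H6O(g) in the target): (2)·(-44.0) = -88.0 kcal/mol
(b): not needed (C2H2(g) appears nowhere else).
(c) reversed (H2O(g) must end up as a reactant): +57.8 kcal/mol
ΔH°rxn = (-88.0) + (+57.8) = -30.2 kcal/mol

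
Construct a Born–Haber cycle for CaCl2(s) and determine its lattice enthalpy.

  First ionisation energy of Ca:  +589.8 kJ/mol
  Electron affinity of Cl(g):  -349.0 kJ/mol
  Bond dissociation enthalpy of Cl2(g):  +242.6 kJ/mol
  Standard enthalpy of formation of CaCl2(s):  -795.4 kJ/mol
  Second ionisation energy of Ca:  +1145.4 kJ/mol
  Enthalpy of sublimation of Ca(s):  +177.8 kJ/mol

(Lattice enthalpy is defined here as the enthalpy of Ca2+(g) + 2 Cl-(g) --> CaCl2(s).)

U = -2253.0 kJ/mol

ΔHf° = 1·ΔHsub + 1·(ΣIE) + 1·D(Cl2) + 2·EA + U
-795.4 = 1·(+177.8) + 1·(+1735.2) + 1·(+242.6) + 2·(-349.0) + U
U = -795.4 − (+1457.6) = -2253.0 kJ/mol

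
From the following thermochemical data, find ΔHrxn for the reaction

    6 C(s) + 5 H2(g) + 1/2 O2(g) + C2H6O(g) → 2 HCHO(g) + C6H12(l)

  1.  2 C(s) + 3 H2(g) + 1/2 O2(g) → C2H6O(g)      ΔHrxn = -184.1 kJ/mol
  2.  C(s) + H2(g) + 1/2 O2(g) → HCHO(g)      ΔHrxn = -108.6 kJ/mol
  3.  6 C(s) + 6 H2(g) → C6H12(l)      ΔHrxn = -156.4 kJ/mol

eq. 1 reversed (reverse to put C2H6O(g) on the reactant side): +184.1 kJ/mol
eq. 2 × 2 (×2 to match 2 HCHO(g) in the target): (2)·(-108.6) = -217.2 kJ/mol
eq. 3 as written (C6H12(l) already on the product side): -156.4 kJ/mol
Summing the manipulated equations, ΔHrxn = (+184.1) + (-217.2) + (-156.4) = -189.5 kJ/mol

ΔHrxn = -189.5 kJ/mol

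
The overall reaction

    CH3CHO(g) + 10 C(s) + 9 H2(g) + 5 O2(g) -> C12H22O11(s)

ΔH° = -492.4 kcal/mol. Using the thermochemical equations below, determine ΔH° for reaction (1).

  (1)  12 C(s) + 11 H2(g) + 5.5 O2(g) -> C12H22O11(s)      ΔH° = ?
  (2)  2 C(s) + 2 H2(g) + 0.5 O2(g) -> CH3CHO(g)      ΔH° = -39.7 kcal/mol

ΔH° = -532.1 kcal/mol

(1) as written: contributes x
(2) reversed: +39.7 kcal/mol
-492.4 = (+39.7) + x
x = (-492.4 − (+39.7)) / (1) = -532.1 kcal/mol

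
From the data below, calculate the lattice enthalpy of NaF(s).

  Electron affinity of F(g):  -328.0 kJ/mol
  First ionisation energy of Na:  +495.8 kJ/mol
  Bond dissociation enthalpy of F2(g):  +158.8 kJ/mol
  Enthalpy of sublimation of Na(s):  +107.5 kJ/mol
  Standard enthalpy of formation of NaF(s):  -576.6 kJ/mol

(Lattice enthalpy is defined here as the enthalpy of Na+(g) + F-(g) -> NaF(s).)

U = -931.3 kJ/mol

ΔHf° = 1·ΔHsub + 1·(ΣIE) + 1/2·D(F2) + 1·EA + U
-576.6 = 1·(+107.5) + 1·(+495.8) + 1/2·(+158.8) + 1·(-328.0) + U
U = -576.6 − (+354.7) = -931.3 kJ/mol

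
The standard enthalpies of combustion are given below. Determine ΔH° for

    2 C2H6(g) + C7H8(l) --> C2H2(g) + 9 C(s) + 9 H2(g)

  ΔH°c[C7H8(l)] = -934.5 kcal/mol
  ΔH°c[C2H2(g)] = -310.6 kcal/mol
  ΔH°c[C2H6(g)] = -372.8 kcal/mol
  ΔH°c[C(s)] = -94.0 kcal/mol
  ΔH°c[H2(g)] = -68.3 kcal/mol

ΔH° = 91.2 kcal/mol

With combustion enthalpies, reactants minus products:
= [2·(-372.8) + 1·(-934.5)] − [1·(-310.6) + 9·(-94.0) + 9·(-68.3)]
= 91.2 kcal/mol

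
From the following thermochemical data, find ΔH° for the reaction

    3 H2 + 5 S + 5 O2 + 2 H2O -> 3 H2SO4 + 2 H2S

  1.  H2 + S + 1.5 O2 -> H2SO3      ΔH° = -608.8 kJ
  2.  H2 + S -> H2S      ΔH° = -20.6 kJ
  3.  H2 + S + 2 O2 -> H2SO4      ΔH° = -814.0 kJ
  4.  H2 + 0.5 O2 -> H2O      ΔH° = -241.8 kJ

ΔH° = -1999.6 kJ

eq. 1: not needed.
eq. 2 × 2: (2)·(-20.6) = -41.2 kJ
eq. 3 × 3: (3)·(-814.0) = -2442.0 kJ
eq. 4 reversed and × 2: (-2)·(-241.8) = +483.6 kJ
ΔH° = (2)·(-20.6) + (3)·(-814.0) + (-2)·(-241.8) = -1999.6 kJ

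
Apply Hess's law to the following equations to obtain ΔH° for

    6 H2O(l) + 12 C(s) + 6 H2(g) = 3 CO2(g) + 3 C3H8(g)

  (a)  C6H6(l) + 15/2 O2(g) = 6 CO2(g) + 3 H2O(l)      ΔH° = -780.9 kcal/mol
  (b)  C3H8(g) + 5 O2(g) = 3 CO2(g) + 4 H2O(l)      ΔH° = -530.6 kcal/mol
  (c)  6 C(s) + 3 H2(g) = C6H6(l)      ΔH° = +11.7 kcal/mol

ΔH° = 53.4 kcal/mol

(a) × 2: (2)·(-780.9) = -1561.8 kcal/mol
(b) reversed and × 3: (-3)·(-530.6) = +1591.8 kcal/mol
(c) × 2: (2)·(+11.7) = +23.4 kcal/mol
ΔH° = (2)·(-780.9) + (-3)·(-530.6) + (2)·(+11.7) = 53.4 kcal/mol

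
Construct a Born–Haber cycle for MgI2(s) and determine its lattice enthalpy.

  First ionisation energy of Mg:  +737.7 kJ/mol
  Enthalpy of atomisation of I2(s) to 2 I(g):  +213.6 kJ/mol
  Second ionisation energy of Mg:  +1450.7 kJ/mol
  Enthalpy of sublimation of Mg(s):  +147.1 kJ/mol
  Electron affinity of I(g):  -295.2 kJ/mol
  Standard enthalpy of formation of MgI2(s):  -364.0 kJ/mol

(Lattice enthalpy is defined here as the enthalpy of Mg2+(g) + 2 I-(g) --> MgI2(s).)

U = -2322.7 kJ/mol

ΔHf° = 1·ΔHsub + 1·(ΣIE) + 1·D(I2) + 2·EA + U
-364.0 = 1·(+147.1) + 1·(+2188.4) + 1·(+213.6) + 2·(-295.2) + U
U = -364.0 − (+1958.7) = -2322.7 kJ/mol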